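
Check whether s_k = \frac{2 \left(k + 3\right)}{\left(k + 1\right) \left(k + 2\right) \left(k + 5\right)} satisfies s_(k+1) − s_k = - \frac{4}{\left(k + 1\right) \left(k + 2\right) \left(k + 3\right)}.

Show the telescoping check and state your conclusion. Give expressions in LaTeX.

s_(k+1) = 2*(k + 4)/((k + 2)*(k + 3)*(k + 6))
s_(k+1) − s_k = 4*(-k**2 - 8*k - 17)/(k**5 + 17*k**4 + 107*k**3 + 307*k**2 + 396*k + 180)
(s_(k+1) − s_k) − t_k = 4*(3*k + 13)/(k**5 + 17*k**4 + 107*k**3 + 307*k**2 + 396*k + 180)

Invalid: residual \frac{4 \left(3 k + 13\right)}{k^{5} + 17 k^{4} + 107 k^{3} + 307 k^{2} + 396 k + 180} ≠ 0.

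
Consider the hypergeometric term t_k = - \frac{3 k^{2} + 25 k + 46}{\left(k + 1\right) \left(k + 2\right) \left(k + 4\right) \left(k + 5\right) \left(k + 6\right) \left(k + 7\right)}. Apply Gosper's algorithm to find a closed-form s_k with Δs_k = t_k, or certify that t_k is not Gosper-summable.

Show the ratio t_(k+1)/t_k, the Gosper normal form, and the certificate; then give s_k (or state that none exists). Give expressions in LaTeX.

The ratio is (k + 1)*(k + 4)*(25*k + 3*(k + 1)**2 + 71)/((k + 3)*(k + 8)*(3*k**2 + 25*k + 46)).
Normal form (A,B,C) = (k + 1, k + 8, k**3 + 34*k**2/3 + 121*k/3 + 46).
Set up (k + 1)·f(k+1) − (k + 7)·f(k) − (k**3 + 34*k**2/3 + 121*k/3 + 46) = 0.
From deg A=1, deg B=1, deg C=3: d=6.
Solve for f: f(k) = k*(k + 2)*(k + 3)*(k + 5)*(k**2 + 11*k + 34)/72 (degree 6 ≤ 6).
R(k) = B(k−1)·f(k)/C(k) = k*(k + 2)*(k + 5)*(k + 7)*(k**2 + 11*k + 34)/(24*(3*k**2 + 25*k + 46)); s_k = R·t_k = k*(-k**2 - 11*k - 34)/(24*(k**3 + 11*k**2 + 34*k + 24)).
Verify: (-3*k**2 - 25*k - 46)/(k**6 + 25*k**5 + 247*k**4 + 1219*k**3 + 3112*k**2 + 3796*k + 1680) matches t_k.

s_k = \frac{k \left(- k^{2} - 11 k - 34\right)}{24 \left(k^{3} + 11 k^{2} + 34 k + 24\right)}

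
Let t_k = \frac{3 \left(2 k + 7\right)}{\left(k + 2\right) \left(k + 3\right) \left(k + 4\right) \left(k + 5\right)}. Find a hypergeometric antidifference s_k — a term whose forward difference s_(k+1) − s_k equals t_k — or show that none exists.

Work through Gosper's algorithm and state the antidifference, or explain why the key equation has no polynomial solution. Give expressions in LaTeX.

Step 1: r(k) = (k + 2)*(2*k + 9)/((k + 6)*(2*k + 7)).
Take A(k)=k + 2, B(k)=k + 6, C(k)=k + 7/2.
Key eq: (k + 2)·f(k+1) = (k + 5)·f(k) + (k + 7/2).
Bound: deg f ≤ 3.
Match coefficients ⇒ f(k) = k*(k + 3)*(k + 6)/16.
Certificate R = B(k−1)f/C = k*(k + 3)*(k + 5)*(k + 6)/(8*(2*k + 7)) gives s_k = 3*k*(k + 6)/(8*(k**2 + 6*k + 8)).
Check: Δs_k = 3*(2*k + 7)/(k**4 + 14*k**3 + 71*k**2 + 154*k + 120). ✓

s_k = \frac{3 k \left(k + 6\right)}{8 \left(k^{2} + 6 k + 8\right)}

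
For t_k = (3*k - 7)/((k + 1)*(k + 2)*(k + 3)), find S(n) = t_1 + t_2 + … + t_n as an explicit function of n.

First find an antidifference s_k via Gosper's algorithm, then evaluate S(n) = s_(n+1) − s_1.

t_(k+1)/t_k = (k + 1)*(3*k - 4)/((k + 4)*(3*k - 7)).
Gosper form: A/B · C(k+1)/C(k) with A=k + 1, B=k + 4, C=k - 7/3.
f must satisfy (k + 1)·f(k+1) − (k + 3)·f(k) = k - 7/3.
From deg A=1, deg B=1, deg C=1: d=2.
Coefficient equations give f(k) = -k*(k + 6)/3.
Get s_k = R·t_k = k*(-k - 6)/((k + 1)*(k + 2)) with R(k) = B(k−1)f(k)/C(k) = -k*(k + 3)*(k + 6)/(3*k - 7).
Δs = (3*k - 7)/(k**3 + 6*k**2 + 11*k + 6), as required.
Telescope: S(n) = s_(n+1) − s_(1) = (-n**2 - 8*n - 7)/(n**2 + 5*n + 6) − (-7/6) = n*(n - 13)/(6*(n**2 + 5*n + 6)).

S(n) = n*(n - 13)/(6*(n**2 + 5*n + 6))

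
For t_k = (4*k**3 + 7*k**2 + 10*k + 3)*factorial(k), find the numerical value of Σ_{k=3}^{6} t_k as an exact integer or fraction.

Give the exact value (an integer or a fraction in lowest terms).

Compute t_(k+1)/t_k: get (4*k**4 + 23*k**3 + 55*k**2 + 60*k + 24)/(4*k**3 + 7*k**2 + 10*k + 3).
A = k + 1, B = 1, C = k**3 + 7*k**2/4 + 5*k/2 + 3/4.
f must satisfy (k + 1)·f(k+1) − (1)·f(k) = k**3 + 7*k**2/4 + 5*k/2 + 3/4.
Degrees (1,0,3) ⇒ d ≤ 2.
Solve for f: f(k) = (4*k**2 - k - 1)/4 (degree 2 ≤ 2).
Get s_k = R·t_k = (4*k**2 - k - 1)*factorial(k) with R(k) = B(k−1)f(k)/C(k) = (4*k**2 - k - 1)/(4*k**3 + 7*k**2 + 10*k + 3).
s_(k+1) − s_k = (4*k**3 + 7*k**2 + 10*k + 3)*factorial(k) = t_k.
Telescoping: Σ = s_(7) − s_(3) = 947520 − (192) = 947328.

Σ = 947328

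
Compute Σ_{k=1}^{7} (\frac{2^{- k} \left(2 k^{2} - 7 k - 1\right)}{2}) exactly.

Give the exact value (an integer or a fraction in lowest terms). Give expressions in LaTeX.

Step 1: r(k) = (2*k**2 - 3*k - 6)/(2*(2*k**2 - 7*k - 1)).
Normal form (A,B,C) = (1/2, 1, k**2 - 7*k/2 - 1/2).
f must satisfy (1/2)·f(k+1) − (1)·f(k) = k**2 - 7*k/2 - 1/2.
Bound: deg f ≤ 2.
Solve for f: f(k) = -(k - 2)*(2*k + 1) (degree 2 ≤ 2).
Get s_k = R·t_k = (-2*k**2 + 3*k + 2)/2**k with R(k) = B(k−1)f(k)/C(k) = -2*(k - 2)*(2*k + 1)/(2*k**2 - 7*k - 1).
s_(k+1) − s_k = (2*k**2 - 7*k - 1)/(2*2**k) = t_k.
Σ_(k=1)^(7) t_k = s_(8) − s_(1) = -51/128 − (3/2) = -243/128.

Σ = -243/128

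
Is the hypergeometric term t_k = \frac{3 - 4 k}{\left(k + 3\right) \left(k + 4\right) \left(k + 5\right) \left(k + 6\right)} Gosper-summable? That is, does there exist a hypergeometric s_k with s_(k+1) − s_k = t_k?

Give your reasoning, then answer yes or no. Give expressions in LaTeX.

The ratio is (k + 3)*(4*k + 1)/((k + 7)*(4*k - 3)).
Factor: A=k + 3; B=k + 7; C=k - 3/4.
Set up (k + 3)·f(k+1) − (k + 6)·f(k) − (k - 3/4) = 0.
From deg A=1, deg B=1, deg C=1: d=3.
Coefficient equations give f(k) = k*(k**2 + 12*k - 73)/240.
Get s_k = R·t_k = k*(-k**2 - 12*k + 73)/(60*(k + 3)*(k + 4)*(k + 5)) with R(k) = B(k−1)f(k)/C(k) = k*(k + 6)*(k**2 + 12*k - 73)/(60*(4*k - 3)).
Check: Δs_k = (3 - 4*k)/(k**4 + 18*k**3 + 119*k**2 + 342*k + 360). ✓

Yes. s_k = \frac{k \left(- k^{2} - 12 k + 73\right)}{60 \left(k + 3\right) \left(k + 4\right) \left(k + 5\right)}.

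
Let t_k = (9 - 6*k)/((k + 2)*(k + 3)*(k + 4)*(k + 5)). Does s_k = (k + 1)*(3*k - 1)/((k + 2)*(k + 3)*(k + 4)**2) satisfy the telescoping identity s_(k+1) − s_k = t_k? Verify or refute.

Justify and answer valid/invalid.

s_(k+1) = (k + 2)*(3*k + 2)/((k + 3)*(k + 4)*(k + 5)**2)
s_(k+1) − s_k = (-(k + 1)*(k + 5)**2*(3*k - 1) + (k + 2)**2*(k + 4)*(3*k + 2))/((k + 2)*(k + 3)*(k + 4)**2*(k + 5)**2)
(s_(k+1) − s_k) − t_k = 3*(9*k**2 + 29*k - 41)/(k**6 + 23*k**5 + 217*k**4 + 1073*k**3 + 2926*k**2 + 4160*k + 2400)

Invalid: residual 3*(9*k**2 + 29*k - 41)/(k**6 + 23*k**5 + 217*k**4 + 1073*k**3 + 2926*k**2 + 4160*k + 2400) ≠ 0.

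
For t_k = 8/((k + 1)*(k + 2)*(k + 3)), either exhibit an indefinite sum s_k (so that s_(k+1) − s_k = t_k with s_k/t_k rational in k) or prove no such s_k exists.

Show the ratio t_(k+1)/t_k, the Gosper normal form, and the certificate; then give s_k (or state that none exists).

Step 1: r(k) = (k + 1)/(k + 4).
Gosper form: A/B · C(k+1)/C(k) with A=k + 1, B=k + 4, C=1.
Need (k + 1)·f(k+1) − (k + 3)·f(k) = 1.
deg f ≤ 2 (via 1,1,0).
A polynomial solution: f(k) = k*(k + 3)/4.
So s_k = (B(k−1)f/C)·t_k = (k*(k + 3)**2/4)·t_k = 2*k*(k + 3)/((k + 1)*(k + 2)).
Check: Δs_k = 8/(k**3 + 6*k**2 + 11*k + 6). ✓

s_k = 2*k*(k + 3)/((k + 1)*(k + 2))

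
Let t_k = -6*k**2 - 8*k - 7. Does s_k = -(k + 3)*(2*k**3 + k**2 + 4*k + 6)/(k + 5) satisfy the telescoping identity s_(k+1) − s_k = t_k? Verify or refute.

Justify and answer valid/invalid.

s_(k+1) = -(k + 4)*(4*k + 2*(k + 1)**3 + (k + 1)**2 + 10)/(k + 6)
s_(k+1) − s_k = (-6*k**4 - 66*k**3 - 201*k**2 - 231*k - 152)/(k**2 + 11*k + 30)
(s_(k+1) − s_k) − t_k = 2*(4*k**3 + 37*k**2 + 43*k + 29)/(k**2 + 11*k + 30)

Invalid: residual 2*(4*k**3 + 37*k**2 + 43*k + 29)/(k**2 + 11*k + 30) ≠ 0.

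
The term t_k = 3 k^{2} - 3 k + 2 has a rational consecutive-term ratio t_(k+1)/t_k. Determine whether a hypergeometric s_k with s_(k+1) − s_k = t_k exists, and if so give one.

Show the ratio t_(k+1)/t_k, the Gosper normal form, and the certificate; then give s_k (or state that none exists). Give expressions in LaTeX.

s_k = k \left(k^{2} - 3 k + 4\right)

t_(k+1)/t_k = (3*k**2 + 3*k + 2)/(3*k**2 - 3*k + 2).
Factor: A=1; B=1; C=k**2 - k + 2/3.
f must satisfy (1)·f(k+1) − (1)·f(k) = k**2 - k + 2/3.
Degrees (0,0,2) ⇒ d ≤ 3.
Solving with deg f ≤ 3: f(k) = k*(k**2 - 3*k + 4)/3.
Then R = B(k−1)f/C = k*(k**2 - 3*k + 4)/(3*k**2 - 3*k + 2), so s_k = R(k)·t_k = k*(k**2 - 3*k + 4).
Verify: 3*k**2 - 3*k + 2 matches t_k.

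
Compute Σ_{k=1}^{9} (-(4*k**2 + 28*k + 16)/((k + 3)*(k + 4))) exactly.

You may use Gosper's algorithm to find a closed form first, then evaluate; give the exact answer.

Σ = -396/13

Ratio r(k) = (k + 3)*(7*k + (k + 1)**2 + 11)/((k + 5)*(k**2 + 7*k + 4)).
A = k + 3, B = k + 5, C = k**2 + 7*k + 4.
Set up (k + 3)·f(k+1) − (k + 4)·f(k) − (k**2 + 7*k + 4) = 0.
deg f ≤ 2 (via 1,1,2).
Solve for f: f(k) = k*(3*k + 1)/3 (degree 2 ≤ 2).
R(k) = B(k−1)·f(k)/C(k) = k*(k + 4)*(3*k + 1)/(3*(k**2 + 7*k + 4)); s_k = R·t_k = -4*k*(3*k + 1)/(3*k + 9).
Δs = 4*(-k**2 - 7*k - 4)/(k**2 + 7*k + 12), as required.
Sum = s_(10) − s_(1); s_(10) = -1240/39, s_(1) = -4/3 ⇒ -396/13.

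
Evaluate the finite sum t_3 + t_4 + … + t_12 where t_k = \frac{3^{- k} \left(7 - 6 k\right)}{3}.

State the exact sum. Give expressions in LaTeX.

Compute t_(k+1)/t_k: get (6*k - 1)/(3*(6*k - 7)).
A = 1/3, B = 1, C = k - 7/6.
Solve (1/3)·f(k+1) − (1)·f(k) = k - 7/6.
Degrees (0,0,1) ⇒ d ≤ 1.
Coefficient equations give f(k) = -(3*k - 2)/2.
Get s_k = R·t_k = (3*k - 2)/3**k with R(k) = B(k−1)f(k)/C(k) = -3*(3*k - 2)/(6*k - 7).
Δs = (7 - 6*k)/(3*3**k), as required.
Σ_(k=3)^(12) t_k = s_(13) − s_(3) = 37/1594323 − (7/27) = -413306/1594323.

Σ = -413306/1594323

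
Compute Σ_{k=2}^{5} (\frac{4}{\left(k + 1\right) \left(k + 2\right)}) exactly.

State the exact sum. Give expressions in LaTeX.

Σ = 16/21

t_(k+1)/t_k = (k + 1)/(k + 3).
A = k + 1, B = k + 3, C = 1.
Need (k + 1)·f(k+1) − (k + 2)·f(k) = 1.
From deg A=1, deg B=1, deg C=0: d=1.
Coefficient equations give f(k) = k.
Get s_k = R·t_k = 4*k/(k + 1) with R(k) = B(k−1)f(k)/C(k) = k*(k + 2).
s_(k+1) − s_k = 4/(k**2 + 3*k + 2) = t_k.
Σ_(k=2)^(5) t_k = s_(6) − s_(2) = 24/7 − (8/3) = 16/21.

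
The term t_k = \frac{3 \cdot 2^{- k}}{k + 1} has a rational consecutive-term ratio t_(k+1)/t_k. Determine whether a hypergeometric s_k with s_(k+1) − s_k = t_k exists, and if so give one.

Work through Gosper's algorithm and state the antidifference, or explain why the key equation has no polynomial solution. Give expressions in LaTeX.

Ratio r(k) = (k + 1)/(2*(k + 2)).
Factor: A=k/2 + 1/2; B=k + 2; C=1.
Key eq: (k/2 + 1/2)·f(k+1) = (k + 1)·f(k) + (1).
From deg A=1, deg B=1, deg C=0: d=-1.
Negative degree bound (-1): no f exists, t_k not Gosper-summable.

not Gosper-summable; s_k does not exist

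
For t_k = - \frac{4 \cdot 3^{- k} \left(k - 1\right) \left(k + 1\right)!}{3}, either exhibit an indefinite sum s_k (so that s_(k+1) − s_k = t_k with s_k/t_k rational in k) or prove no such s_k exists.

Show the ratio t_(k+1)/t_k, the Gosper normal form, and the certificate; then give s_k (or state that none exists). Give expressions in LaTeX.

Compute t_(k+1)/t_k: get k*(k + 2)/(3*(k - 1)).
Normal form (A,B,C) = (k/3 + 2/3, 1, k - 1).
f must satisfy (k/3 + 2/3)·f(k+1) − (1)·f(k) = k - 1.
Degrees (1,0,1) ⇒ d ≤ 0.
Coefficient equations give f(k) = 3.
Then R = B(k−1)f/C = 3/(k - 1), so s_k = R(k)·t_k = -4*factorial(k + 1)/3**k.
Δs = -4*(k - 1)*factorial(k + 1)/(3*3**k), as required.

s_k = - 4 \cdot 3^{- k} \left(k + 1\right)!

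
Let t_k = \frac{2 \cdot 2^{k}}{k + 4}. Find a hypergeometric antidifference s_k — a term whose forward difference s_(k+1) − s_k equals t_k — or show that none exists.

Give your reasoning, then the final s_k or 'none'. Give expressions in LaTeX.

The ratio is 2*(k + 4)/(k + 5).
Factor: A=2*k + 8; B=k + 5; C=1.
Key eq: (2*k + 8)·f(k+1) = (k + 4)·f(k) + (1).
Bound: deg f ≤ -1.
deg f ≤ -1 is impossible — no certificate.

none — t_k is not Gosper-summable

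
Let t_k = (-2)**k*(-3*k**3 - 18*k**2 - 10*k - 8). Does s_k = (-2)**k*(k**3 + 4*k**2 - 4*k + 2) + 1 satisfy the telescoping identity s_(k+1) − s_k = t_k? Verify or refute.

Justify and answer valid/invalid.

Valid — Δs_k = t_k.

s_(k+1) = (-2)**(k + 1)*(-4*k + (k + 1)**3 + 4*(k + 1)**2 - 2) + 1
s_(k+1) − s_k = (-2)**k*(-3*k**3 - 18*k**2 - 10*k - 8)
(s_(k+1) − s_k) − t_k = 0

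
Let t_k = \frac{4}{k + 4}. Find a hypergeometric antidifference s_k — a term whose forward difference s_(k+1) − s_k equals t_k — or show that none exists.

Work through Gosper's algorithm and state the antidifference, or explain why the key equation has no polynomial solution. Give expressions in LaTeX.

t_(k+1)/t_k = (k + 4)/(k + 5).
Gosper form: A/B · C(k+1)/C(k) with A=k + 4, B=k + 5, C=1.
f must satisfy (k + 4)·f(k+1) − (k + 4)·f(k) = 1.
d = 0 from the (1,1,0) case.
Generic f = c0 gives residual -1; -1 = 0 cannot hold, so t_k is not Gosper-summable.

none — t_k is not Gosper-summable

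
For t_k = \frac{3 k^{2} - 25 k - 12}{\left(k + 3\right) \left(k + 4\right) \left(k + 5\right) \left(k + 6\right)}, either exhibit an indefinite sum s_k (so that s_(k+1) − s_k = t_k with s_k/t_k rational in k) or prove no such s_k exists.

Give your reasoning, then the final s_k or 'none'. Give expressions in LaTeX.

s_k = \frac{k \left(- k^{2} - 72 k - 7\right)}{20 \left(k + 3\right) \left(k + 4\right) \left(k + 5\right)}

r(k) = (k + 3)*(25*k - 3*(k + 1)**2 + 37)/((k + 7)*(-3*k**2 + 25*k + 12)) after simplifying.
Take A(k)=k + 3, B(k)=k + 7, C(k)=k**2 - 25*k/3 - 4.
Key eq: (k + 3)·f(k+1) = (k + 6)·f(k) + (k**2 - 25*k/3 - 4).
Bound: deg f ≤ 3.
Solve for f: f(k) = -k*(k**2 + 72*k + 7)/60 (degree 3 ≤ 3).
R(k) = B(k−1)·f(k)/C(k) = -k*(k + 6)*(k**2 + 72*k + 7)/(20*(3*k**2 - 25*k - 12)); s_k = R·t_k = k*(-k**2 - 72*k - 7)/(20*(k + 3)*(k + 4)*(k + 5)).
Check: Δs_k = (3*k**2 - 25*k - 12)/(k**4 + 18*k**3 + 119*k**2 + 342*k + 360). ✓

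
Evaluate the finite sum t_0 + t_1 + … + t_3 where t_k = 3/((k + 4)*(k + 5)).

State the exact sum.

r(k) = (k + 4)/(k + 6) after simplifying.
Normal form (A,B,C) = (k + 4, k + 6, 1).
f must satisfy (k + 4)·f(k+1) − (k + 5)·f(k) = 1.
Degrees (1,1,0) ⇒ d ≤ 1.
Solving with deg f ≤ 1: f(k) = k/4.
So s_k = (B(k−1)f/C)·t_k = (k*(k + 5)/4)·t_k = 3*k/(4*(k + 4)).
s_(k+1) − s_k = 3/(k**2 + 9*k + 20) = t_k.
Telescoping: Σ = s_(4) − s_(0) = 3/8 − (0) = 3/8.

Σ = 3/8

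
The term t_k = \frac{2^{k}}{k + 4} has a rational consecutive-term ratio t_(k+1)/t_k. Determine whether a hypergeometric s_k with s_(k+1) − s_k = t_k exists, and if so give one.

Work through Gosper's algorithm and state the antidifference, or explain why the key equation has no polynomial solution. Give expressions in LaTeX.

t_(k+1)/t_k = 2*(k + 4)/(k + 5).
A = 2*k + 8, B = k + 5, C = 1.
Key eq: (2*k + 8)·f(k+1) = (k + 4)·f(k) + (1).
deg f ≤ -1 (via 1,1,0).
d = -1 < 0 ⇒ no nonzero polynomial f; not summable.

none (Gosper's algorithm certifies no s_k)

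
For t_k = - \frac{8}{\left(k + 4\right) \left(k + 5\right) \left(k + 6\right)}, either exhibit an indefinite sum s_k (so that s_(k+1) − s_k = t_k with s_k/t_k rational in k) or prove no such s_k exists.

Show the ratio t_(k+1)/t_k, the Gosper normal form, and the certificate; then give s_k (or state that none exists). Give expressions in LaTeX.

Ratio r(k) = (k + 4)/(k + 7).
So A=k + 4 and B=k + 7, with C=1.
Set up (k + 4)·f(k+1) − (k + 6)·f(k) − (1) = 0.
d = 2 from the (1,1,0) case.
A polynomial solution: f(k) = k*(k + 9)/40.
Certificate R = B(k−1)f/C = k*(k + 6)*(k + 9)/40 gives s_k = k*(-k - 9)/(5*(k + 4)*(k + 5)).
Δs = -8/(k**3 + 15*k**2 + 74*k + 120), as required.

s_k = \frac{k \left(- k - 9\right)}{5 \left(k + 4\right) \left(k + 5\right)}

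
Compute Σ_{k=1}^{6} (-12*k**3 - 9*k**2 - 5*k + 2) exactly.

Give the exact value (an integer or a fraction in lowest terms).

Step 1: r(k) = (12*k**3 + 45*k**2 + 59*k + 24)/(12*k**3 + 9*k**2 + 5*k - 2).
Take A(k)=1, B(k)=1, C(k)=k**3 + 3*k**2/4 + 5*k/12 - 1/6.
Need (1)·f(k+1) − (1)·f(k) = k**3 + 3*k**2/4 + 5*k/12 - 1/6.
deg f ≤ 4 (via 0,0,3).
A polynomial solution: f(k) = k*(3*k**3 - 3*k**2 + k - 3)/12.
So s_k = (B(k−1)f/C)·t_k = (k*(3*k**3 - 3*k**2 + k - 3)/((4*k - 1)*(3*k**2 + 3*k + 2)))·t_k = k*(-3*k**3 + 3*k**2 - k + 3).
Check: Δs_k = -12*k**3 - 9*k**2 - 5*k + 2. ✓
Telescoping: Σ = s_(7) − s_(1) = -6202 − (2) = -6204.

Σ = -6204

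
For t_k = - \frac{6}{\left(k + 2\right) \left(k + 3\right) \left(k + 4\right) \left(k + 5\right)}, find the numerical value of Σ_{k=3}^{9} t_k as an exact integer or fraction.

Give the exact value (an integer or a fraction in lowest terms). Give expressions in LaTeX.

Σ = -47/5460

The ratio is (k + 2)/(k + 6).
Normal form (A,B,C) = (k + 2, k + 6, 1).
Need (k + 2)·f(k+1) − (k + 5)·f(k) = 1.
Bound: deg f ≤ 3.
A polynomial solution: f(k) = k*(k**2 + 9*k + 26)/72.
Then R = B(k−1)f/C = k*(k + 5)*(k**2 + 9*k + 26)/72, so s_k = R(k)·t_k = k*(-k**2 - 9*k - 26)/(12*(k + 2)*(k + 3)*(k + 4)).
Verify: -6/(k**4 + 14*k**3 + 71*k**2 + 154*k + 120) matches t_k.
Sum = s_(10) − s_(3); s_(10) = -15/182, s_(3) = -31/420 ⇒ -47/5460.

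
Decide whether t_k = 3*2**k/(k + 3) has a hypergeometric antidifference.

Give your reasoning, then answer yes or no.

No — key equation has no polynomial f.

Compute t_(k+1)/t_k: get 2*(k + 3)/(k + 4).
So A=2*k + 6 and B=k + 4, with C=1.
Solve (2*k + 6)·f(k+1) − (k + 3)·f(k) = 1.
Degrees (1,1,0) ⇒ d ≤ -1.
deg f ≤ -1 is impossible — no certificate.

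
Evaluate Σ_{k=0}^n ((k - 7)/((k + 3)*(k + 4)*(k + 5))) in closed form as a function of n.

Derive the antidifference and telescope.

The ratio is (k - 6)*(k + 3)/((k - 7)*(k + 6)).
A = k + 3, B = k + 6, C = k - 7.
Set up (k + 3)·f(k+1) − (k + 5)·f(k) − (k - 7) = 0.
d = 2 from the (1,1,1) case.
Solving with deg f ≤ 2: f(k) = -k*(k + 13)/6.
R(k) = B(k−1)·f(k)/C(k) = -k*(k + 5)*(k + 13)/(6*(k - 7)); s_k = R·t_k = k*(-k - 13)/(6*(k + 3)*(k + 4)).
Verify: (k - 7)/(k**3 + 12*k**2 + 47*k + 60) matches t_k.
Telescope: S(n) = s_(n+1) − s_(0) = (-n**2 - 15*n - 14)/(6*(n**2 + 9*n + 20)) − (0) = (-n**2 - 15*n - 14)/(6*(n**2 + 9*n + 20)).

S(n) = (-n**2 - 15*n - 14)/(6*(n**2 + 9*n + 20))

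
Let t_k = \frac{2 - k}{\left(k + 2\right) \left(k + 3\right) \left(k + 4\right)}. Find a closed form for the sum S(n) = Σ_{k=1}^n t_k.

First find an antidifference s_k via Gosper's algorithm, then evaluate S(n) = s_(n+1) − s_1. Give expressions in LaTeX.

S(n) = \frac{n \left(5 - n\right)}{12 \left(n^{2} + 7 n + 12\right)}

Compute t_(k+1)/t_k: get (k - 1)*(k + 2)/((k - 2)*(k + 5)).
Gosper form: A/B · C(k+1)/C(k) with A=k + 2, B=k + 5, C=k - 2.
f must satisfy (k + 2)·f(k+1) − (k + 4)·f(k) = k - 2.
From deg A=1, deg B=1, deg C=1: d=2.
A polynomial solution: f(k) = -k.
So s_k = (B(k−1)f/C)·t_k = (-k*(k + 4)/(k - 2))·t_k = k/((k + 2)*(k + 3)).
Δs = (2 - k)/(k**3 + 9*k**2 + 26*k + 24), as required.
Σ_(k=1)^n t_k = s_(n+1) − s_(1) = ((n + 1)/(n**2 + 7*n + 12)) − (1/12), i.e. n*(5 - n)/(12*(n**2 + 7*n + 12)).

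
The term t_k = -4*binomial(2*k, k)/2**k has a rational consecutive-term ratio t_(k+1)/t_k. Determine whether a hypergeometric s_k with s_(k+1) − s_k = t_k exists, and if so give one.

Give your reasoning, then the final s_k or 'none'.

The ratio is (2*k + 1)/(k + 1).
Take A(k)=2*k + 1, B(k)=k + 1, C(k)=1.
f must satisfy (2*k + 1)·f(k+1) − (k)·f(k) = 1.
deg f ≤ -1 (via 1,1,0).
Negative degree bound (-1): no f exists, t_k not Gosper-summable.

not Gosper-summable; s_k does not exist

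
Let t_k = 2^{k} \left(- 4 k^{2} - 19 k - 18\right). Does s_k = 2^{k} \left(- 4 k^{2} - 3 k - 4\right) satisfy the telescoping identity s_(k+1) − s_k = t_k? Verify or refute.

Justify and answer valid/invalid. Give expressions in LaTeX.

s_(k+1) = 2**(k + 1)*(-4*k**2 - 11*k - 11)
s_(k+1) − s_k = 2**k*(-4*k**2 - 19*k - 18)
(s_(k+1) − s_k) − t_k = 0

Valid: the claim telescopes to t_k.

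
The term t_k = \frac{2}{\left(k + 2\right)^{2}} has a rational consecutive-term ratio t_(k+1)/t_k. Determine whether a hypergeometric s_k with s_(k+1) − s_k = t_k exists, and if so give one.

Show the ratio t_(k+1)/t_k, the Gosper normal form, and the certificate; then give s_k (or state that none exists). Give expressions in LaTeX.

no hypergeometric antidifference exists

The ratio is (k + 2)**2/(k + 3)**2.
Factor: A=k**2 + 4*k + 4; B=k**2 + 6*k + 9; C=1.
Need (k**2 + 4*k + 4)·f(k+1) − (k**2 + 4*k + 4)·f(k) = 1.
d = 0 from the (2,2,0) case.
Put f(k) = c0: A·f(k+1) − B(k−1)·f(k) − C = -1; need -1 = 0 — inconsistent ⇒ no f, not summable.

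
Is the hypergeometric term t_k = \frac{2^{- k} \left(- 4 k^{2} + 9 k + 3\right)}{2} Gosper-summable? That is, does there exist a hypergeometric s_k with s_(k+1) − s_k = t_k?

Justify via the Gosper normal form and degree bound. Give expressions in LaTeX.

Yes. s_k = 2^{- k} k \left(4 k - 1\right).

t_(k+1)/t_k = (4*k**2 - k - 8)/(2*(4*k**2 - 9*k - 3)).
So A=1/2 and B=1, with C=k**2 - 9*k/4 - 3/4.
Need (1/2)·f(k+1) − (1)·f(k) = k**2 - 9*k/4 - 3/4.
From deg A=0, deg B=0, deg C=2: d=2.
Solving with deg f ≤ 2: f(k) = -k*(4*k - 1)/2.
So s_k = (B(k−1)f/C)·t_k = (-2*k*(4*k - 1)/(4*k**2 - 9*k - 3))·t_k = k*(4*k - 1)/2**k.
Verify: (-4*k**2 + 9*k + 3)/(2*2**k) matches t_k.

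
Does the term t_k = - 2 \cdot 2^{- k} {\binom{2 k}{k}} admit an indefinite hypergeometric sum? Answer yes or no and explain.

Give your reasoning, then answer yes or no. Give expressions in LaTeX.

t_(k+1)/t_k = (2*k + 1)/(k + 1).
So A=2*k + 1 and B=k + 1, with C=1.
f must satisfy (2*k + 1)·f(k+1) − (k)·f(k) = 1.
deg f ≤ -1 (via 1,1,0).
Negative degree bound (-1): no f exists, t_k not Gosper-summable.

No — key equation has no polynomial f.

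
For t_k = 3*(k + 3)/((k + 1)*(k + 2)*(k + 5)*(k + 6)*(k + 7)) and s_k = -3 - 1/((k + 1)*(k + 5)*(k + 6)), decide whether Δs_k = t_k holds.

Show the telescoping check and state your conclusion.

Valid — Δs_k = t_k.

s_(k+1) = -3 - 1/((k + 2)*(k + 6)*(k + 7))
s_(k+1) − s_k = 3*(k + 3)/(k**5 + 21*k**4 + 163*k**3 + 567*k**2 + 844*k + 420)
(s_(k+1) − s_k) − t_k = 0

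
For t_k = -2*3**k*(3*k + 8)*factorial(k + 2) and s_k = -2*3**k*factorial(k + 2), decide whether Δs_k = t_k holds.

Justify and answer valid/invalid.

s_(k+1) = -6*3**k*factorial(k + 3)
s_(k+1) − s_k = -2*3**k*(3*k + 8)*factorial(k + 2)
(s_(k+1) − s_k) − t_k = 0

valid (s_(k+1) − s_k reduces to t_k)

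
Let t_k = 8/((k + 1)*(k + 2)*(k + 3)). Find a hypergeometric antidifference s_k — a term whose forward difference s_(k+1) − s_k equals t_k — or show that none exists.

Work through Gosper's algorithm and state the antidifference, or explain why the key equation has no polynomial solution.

Compute t_(k+1)/t_k: get (k + 1)/(k + 4).
Gosper form: A/B · C(k+1)/C(k) with A=k + 1, B=k + 4, C=1.
Key eq: (k + 1)·f(k+1) = (k + 3)·f(k) + (1).
deg f ≤ 2 (via 1,1,0).
Solving with deg f ≤ 2: f(k) = k*(k + 3)/4.
So s_k = (B(k−1)f/C)·t_k = (k*(k + 3)**2/4)·t_k = 2*k*(k + 3)/((k + 1)*(k + 2)).
Verify: 8/(k**3 + 6*k**2 + 11*k + 6) matches t_k.

s_k = 2*k*(k + 3)/((k + 1)*(k + 2))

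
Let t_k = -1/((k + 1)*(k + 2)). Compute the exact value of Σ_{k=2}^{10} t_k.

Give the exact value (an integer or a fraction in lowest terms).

Compute t_(k+1)/t_k: get (k + 1)/(k + 3).
Take A(k)=k + 1, B(k)=k + 3, C(k)=1.
Key eq: (k + 1)·f(k+1) = (k + 2)·f(k) + (1).
From deg A=1, deg B=1, deg C=0: d=1.
Solving with deg f ≤ 1: f(k) = k.
Then R = B(k−1)f/C = k*(k + 2), so s_k = R(k)·t_k = -k/(k + 1).
Δs = -1/(k**2 + 3*k + 2), as required.
Sum = s_(11) − s_(2); s_(11) = -11/12, s_(2) = -2/3 ⇒ -1/4.

Σ = -1/4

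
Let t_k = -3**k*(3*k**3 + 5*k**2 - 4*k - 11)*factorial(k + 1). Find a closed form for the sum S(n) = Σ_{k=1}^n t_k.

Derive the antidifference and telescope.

S(n) = -3*3**n*n**2*factorial(n + 2) + 6*3**n*factorial(n + 2) - 12

Ratio r(k) = 3*(3*k**4 + 20*k**3 + 43*k**2 + 23*k - 14)/(3*k**3 + 5*k**2 - 4*k - 11).
Gosper form: A/B · C(k+1)/C(k) with A=3*k + 6, B=1, C=k**3 + 5*k**2/3 - 4*k/3 - 11/3.
Need (3*k + 6)·f(k+1) − (1)·f(k) = k**3 + 5*k**2/3 - 4*k/3 - 11/3.
From deg A=1, deg B=0, deg C=3: d=2.
Coefficient equations give f(k) = (k**2 - 2*k - 1)/3.
Then R = B(k−1)f/C = (k**2 - 2*k - 1)/(3*k**3 + 5*k**2 - 4*k - 11), so s_k = R(k)·t_k = 3**k*(-k**2 + 2*k + 1)*factorial(k + 1).
s_(k+1) − s_k = -3**k*(3*k**3 + 5*k**2 - 4*k - 11)*factorial(k + 1) = t_k.
Σ_(k=1)^n t_k = s_(n+1) − s_(1) = (-3**(n + 1)*(n**2 - 2)*factorial(n + 2)) − (12), i.e. -3*3**n*n**2*factorial(n + 2) + 6*3**n*factorial(n + 2) - 12.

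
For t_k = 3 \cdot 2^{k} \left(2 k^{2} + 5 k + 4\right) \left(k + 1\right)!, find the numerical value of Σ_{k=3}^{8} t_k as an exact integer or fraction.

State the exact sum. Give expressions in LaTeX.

Σ = 50164529472

Compute t_(k+1)/t_k: get 2*(2*k**3 + 13*k**2 + 29*k + 22)/(2*k**2 + 5*k + 4).
A = 2*k + 4, B = 1, C = k**2 + 5*k/2 + 2.
f must satisfy (2*k + 4)·f(k+1) − (1)·f(k) = k**2 + 5*k/2 + 2.
From deg A=1, deg B=0, deg C=2: d=1.
A polynomial solution: f(k) = k/2.
Get s_k = R·t_k = 3*2**k*k*factorial(k + 1) with R(k) = B(k−1)f(k)/C(k) = k/(2*k**2 + 5*k + 4).
s_(k+1) − s_k = 3*2**k*(2*k**2 + 5*k + 4)*factorial(k + 1) = t_k.
Σ_(k=3)^(8) t_k = s_(9) − s_(3) = 50164531200 − (1728) = 50164529472.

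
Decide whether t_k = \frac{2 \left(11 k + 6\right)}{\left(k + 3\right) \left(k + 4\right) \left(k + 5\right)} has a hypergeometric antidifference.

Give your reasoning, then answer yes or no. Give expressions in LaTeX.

Compute t_(k+1)/t_k: get (k + 3)*(11*k + 17)/((k + 6)*(11*k + 6)).
So A=k + 3 and B=k + 6, with C=k + 6/11.
Need (k + 3)·f(k+1) − (k + 5)·f(k) = k + 6/11.
deg f ≤ 2 (via 1,1,1).
Match coefficients ⇒ f(k) = k*(13*k + 3)/88.
R(k) = B(k−1)·f(k)/C(k) = k*(k + 5)*(13*k + 3)/(8*(11*k + 6)); s_k = R·t_k = k*(13*k + 3)/(4*(k + 3)*(k + 4)).
Check: Δs_k = 2*(11*k + 6)/(k**3 + 12*k**2 + 47*k + 60). ✓

Yes. s_k = \frac{k \left(13 k + 3\right)}{4 \left(k + 3\right) \left(k + 4\right)}.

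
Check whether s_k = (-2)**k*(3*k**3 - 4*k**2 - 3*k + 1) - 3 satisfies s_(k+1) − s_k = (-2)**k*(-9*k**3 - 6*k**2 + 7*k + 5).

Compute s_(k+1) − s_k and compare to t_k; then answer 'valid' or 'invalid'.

Valid: the claim telescopes to t_k.

s_(k+1) = (-2)**(k + 1)*(-3*k + 3*(k + 1)**3 - 4*(k + 1)**2 - 2) - 3
s_(k+1) − s_k = (-2)**k*(-9*k**3 - 6*k**2 + 7*k + 5)
(s_(k+1) − s_k) − t_k = 0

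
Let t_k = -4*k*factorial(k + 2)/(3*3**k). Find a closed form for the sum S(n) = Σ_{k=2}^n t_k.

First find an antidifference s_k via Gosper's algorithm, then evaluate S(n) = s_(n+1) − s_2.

Step 1: r(k) = (k + 1)*(k + 3)/(3*k).
Normal form (A,B,C) = (k/3 + 1, 1, k).
Need (k/3 + 1)·f(k+1) − (1)·f(k) = k.
deg f ≤ 0 (via 1,0,1).
Solving with deg f ≤ 0: f(k) = 3.
Then R = B(k−1)f/C = 3/k, so s_k = R(k)·t_k = -4*factorial(k + 2)/3**k.
Check: Δs_k = -4*k*factorial(k + 2)/(3*3**k). ✓
Σ_(k=2)^n t_k = s_(n+1) − s_(2) = (-4*3**(-n - 1)*factorial(n + 3)) − (-32/3), i.e. 32/3 - 4*factorial(n + 3)/(3*3**n).

S(n) = 32/3 - 4*factorial(n + 3)/(3*3**n)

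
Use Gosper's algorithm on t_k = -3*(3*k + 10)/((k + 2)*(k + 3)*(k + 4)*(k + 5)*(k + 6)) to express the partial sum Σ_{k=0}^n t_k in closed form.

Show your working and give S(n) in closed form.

r(k) = (k + 2)*(3*k + 13)/((k + 7)*(3*k + 10)) after simplifying.
A = k + 2, B = k + 7, C = k + 10/3.
Set up (k + 2)·f(k+1) − (k + 6)·f(k) − (k + 10/3) = 0.
Bound: deg f ≤ 4.
Match coefficients ⇒ f(k) = k*(k + 3)*(k**2 + 11*k + 38)/120.
Then R = B(k−1)f/C = k*(k + 3)*(k + 6)*(k**2 + 11*k + 38)/(40*(3*k + 10)), so s_k = R(k)·t_k = 3*k*(-k**2 - 11*k - 38)/(40*(k**3 + 11*k**2 + 38*k + 40)).
Δs = 3*(-3*k - 10)/(k**5 + 20*k**4 + 155*k**3 + 580*k**2 + 1044*k + 720), as required.
Evaluate: s_(n+1) = 3*(-n**3 - 14*n**2 - 63*n - 50)/(40*(n**3 + 14*n**2 + 63*n + 90)); subtract s_(0) = 0 ⇒ S(n) = 3*(-n**3 - 14*n**2 - 63*n - 50)/(40*(n**3 + 14*n**2 + 63*n + 90)).

S(n) = 3*(-n**3 - 14*n**2 - 63*n - 50)/(40*(n**3 + 14*n**2 + 63*n + 90))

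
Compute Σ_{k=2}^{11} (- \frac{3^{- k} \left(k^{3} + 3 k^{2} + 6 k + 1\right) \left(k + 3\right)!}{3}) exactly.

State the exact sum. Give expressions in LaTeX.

Ratio r(k) = (k**4 + 10*k**3 + 39*k**2 + 71*k + 44)/(3*(k**3 + 3*k**2 + 6*k + 1)).
Gosper form: A/B · C(k+1)/C(k) with A=k/3 + 4/3, B=1, C=k**3 + 3*k**2 + 6*k + 1.
f must satisfy (k/3 + 4/3)·f(k+1) − (1)·f(k) = k**3 + 3*k**2 + 6*k + 1.
From deg A=1, deg B=0, deg C=3: d=2.
A polynomial solution: f(k) = 3*(k**2 - 3).
Then R = B(k−1)f/C = 3*(k**2 - 3)/(k**3 + 3*k**2 + 6*k + 1), so s_k = R(k)·t_k = -(k**2 - 3)*factorial(k + 3)/3**k.
Check: Δs_k = -(k**3 + 3*k**2 + 6*k + 1)*factorial(k + 3)/(3*3**k). ✓
Evaluate s at k=12 and k=2: -84308224000/243 and -40/3; difference -84308220760/243.

Σ = -84308220760/243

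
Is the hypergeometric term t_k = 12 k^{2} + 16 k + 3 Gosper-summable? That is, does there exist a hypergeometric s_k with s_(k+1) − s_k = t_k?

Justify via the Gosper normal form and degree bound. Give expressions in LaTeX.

Compute t_(k+1)/t_k: get (12*k**2 + 40*k + 31)/(12*k**2 + 16*k + 3).
Normal form (A,B,C) = (1, 1, k**2 + 4*k/3 + 1/4).
Need (1)·f(k+1) − (1)·f(k) = k**2 + 4*k/3 + 1/4.
d = 3 from the (0,0,2) case.
Coefficient equations give f(k) = k*(4*k**2 + 2*k - 3)/12.
Certificate R = B(k−1)f/C = k*(4*k**2 + 2*k - 3)/(12*k**2 + 16*k + 3) gives s_k = k*(4*k**2 + 2*k - 3).
Verify: 12*k**2 + 16*k + 3 matches t_k.

Yes. s_k = k \left(4 k^{2} + 2 k - 3\right).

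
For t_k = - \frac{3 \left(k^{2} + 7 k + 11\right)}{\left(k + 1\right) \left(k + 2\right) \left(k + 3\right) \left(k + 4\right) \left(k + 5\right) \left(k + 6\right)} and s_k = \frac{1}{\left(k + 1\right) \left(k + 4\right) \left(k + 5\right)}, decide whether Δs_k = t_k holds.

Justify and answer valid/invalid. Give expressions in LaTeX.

Invalid: residual \frac{4 k + 9}{k^{6} + 21 k^{5} + 175 k^{4} + 735 k^{3} + 1624 k^{2} + 1764 k + 720} ≠ 0.

s_(k+1) = 1/((k + 2)*(k + 5)*(k + 6))
s_(k+1) − s_k = ((k + 1)*(k + 4) - (k + 2)*(k + 6))/((k + 1)*(k + 2)*(k + 4)*(k + 5)*(k + 6))
(s_(k+1) − s_k) − t_k = (4*k + 9)/(k**6 + 21*k**5 + 175*k**4 + 735*k**3 + 1624*k**2 + 1764*k + 720)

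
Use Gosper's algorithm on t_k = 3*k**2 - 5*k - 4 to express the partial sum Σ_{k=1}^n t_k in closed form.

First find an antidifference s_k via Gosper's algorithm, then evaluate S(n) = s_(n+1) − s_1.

Compute t_(k+1)/t_k: get (3*k**2 + k - 6)/(3*k**2 - 5*k - 4).
A = 1, B = 1, C = k**2 - 5*k/3 - 4/3.
Solve (1)·f(k+1) − (1)·f(k) = k**2 - 5*k/3 - 4/3.
Bound: deg f ≤ 3.
Solve for f: f(k) = k*(k**2 - 4*k - 1)/3 (degree 3 ≤ 3).
R(k) = B(k−1)·f(k)/C(k) = k*(k**2 - 4*k - 1)/(3*k**2 - 5*k - 4); s_k = R·t_k = k*(k**2 - 4*k - 1).
Δs = 3*k**2 - 5*k - 4, as required.
Σ_(k=1)^n t_k = s_(n+1) − s_(1) = (n**3 - n**2 - 6*n - 4) − (-4), i.e. n*(n**2 - n - 6).

S(n) = n*(n**2 - n - 6)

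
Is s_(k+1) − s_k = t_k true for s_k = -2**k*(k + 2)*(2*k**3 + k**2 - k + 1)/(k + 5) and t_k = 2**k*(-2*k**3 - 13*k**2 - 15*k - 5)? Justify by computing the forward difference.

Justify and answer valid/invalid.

s_(k+1) = -2**(k + 1)*(k + 3)*(-k + 2*(k + 1)**3 + (k + 1)**2)/(k + 6)
s_(k+1) − s_k = 2**k*(-2*k**5 - 29*k**4 - 155*k**3 - 323*k**2 - 262*k - 78)/(k**2 + 11*k + 30)
(s_(k+1) − s_k) − t_k = 2**k*(6*k**4 + 63*k**3 + 237*k**2 + 243*k + 72)/(k**2 + 11*k + 30)

Invalid: residual 2**k*(6*k**4 + 63*k**3 + 237*k**2 + 243*k + 72)/(k**2 + 11*k + 30) ≠ 0.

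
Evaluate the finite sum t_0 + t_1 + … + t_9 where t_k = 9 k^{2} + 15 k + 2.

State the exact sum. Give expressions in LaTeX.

The ratio is (9*k**2 + 33*k + 26)/(9*k**2 + 15*k + 2).
Normal form (A,B,C) = (1, 1, k**2 + 5*k/3 + 2/9).
f must satisfy (1)·f(k+1) − (1)·f(k) = k**2 + 5*k/3 + 2/9.
From deg A=0, deg B=0, deg C=2: d=3.
Match coefficients ⇒ f(k) = k*(3*k**2 + 3*k - 4)/9.
R(k) = B(k−1)·f(k)/C(k) = k*(3*k**2 + 3*k - 4)/(9*k**2 + 15*k + 2); s_k = R·t_k = k*(3*k**2 + 3*k - 4).
Check: Δs_k = 9*k**2 + 15*k + 2. ✓
Σ_(k=0)^(9) t_k = s_(10) − s_(0) = 3260 − (0) = 3260.

Σ = 3260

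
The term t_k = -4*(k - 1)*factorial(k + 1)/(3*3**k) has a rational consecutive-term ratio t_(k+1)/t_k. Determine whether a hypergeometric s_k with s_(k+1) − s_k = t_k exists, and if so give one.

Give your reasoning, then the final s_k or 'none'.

Step 1: r(k) = k*(k + 2)/(3*(k - 1)).
Factor: A=k/3 + 2/3; B=1; C=k - 1.
f must satisfy (k/3 + 2/3)·f(k+1) − (1)·f(k) = k - 1.
deg f ≤ 0 (via 1,0,1).
Match coefficients ⇒ f(k) = 3.
Then R = B(k−1)f/C = 3/(k - 1), so s_k = R(k)·t_k = -4*factorial(k + 1)/3**k.
Check: Δs_k = -4*(k - 1)*factorial(k + 1)/(3*3**k). ✓

s_k = -4*factorial(k + 1)/3**k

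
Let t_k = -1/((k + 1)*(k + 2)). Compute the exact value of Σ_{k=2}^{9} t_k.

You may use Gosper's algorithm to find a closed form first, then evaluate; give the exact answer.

t_(k+1)/t_k = (k + 1)/(k + 3).
Factor: A=k + 1; B=k + 3; C=1.
Key eq: (k + 1)·f(k+1) = (k + 2)·f(k) + (1).
Bound: deg f ≤ 1.
Match coefficients ⇒ f(k) = k.
So s_k = (B(k−1)f/C)·t_k = (k*(k + 2))·t_k = -k/(k + 1).
Verify: -1/(k**2 + 3*k + 2) matches t_k.
Sum = s_(10) − s_(2); s_(10) = -10/11, s_(2) = -2/3 ⇒ -8/33.

Σ = -8/33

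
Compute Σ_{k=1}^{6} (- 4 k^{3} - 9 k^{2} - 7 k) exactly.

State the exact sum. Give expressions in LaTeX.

r(k) = (4*k**3 + 21*k**2 + 37*k + 20)/(k*(4*k**2 + 9*k + 7)) after simplifying.
So A=1 and B=1, with C=k**3 + 9*k**2/4 + 7*k/4.
Solve (1)·f(k+1) − (1)·f(k) = k**3 + 9*k**2/4 + 7*k/4.
deg f ≤ 4 (via 0,0,3).
Solving with deg f ≤ 4: f(k) = k*(k - 1)*(k**2 + 2*k + 2)/4.
So s_k = (B(k−1)f/C)·t_k = ((k - 1)*(k**2 + 2*k + 2)/(4*k**2 + 9*k + 7))·t_k = k*(-k**3 - k**2 + 2).
Verify: k*(-4*k**2 - 9*k - 7) matches t_k.
Telescoping: Σ = s_(7) − s_(1) = -2730 − (0) = -2730.

Σ = -2730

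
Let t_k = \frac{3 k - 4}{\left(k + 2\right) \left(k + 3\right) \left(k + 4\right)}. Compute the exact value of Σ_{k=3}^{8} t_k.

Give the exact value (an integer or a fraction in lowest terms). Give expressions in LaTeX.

Ratio r(k) = (k + 2)*(3*k - 1)/((k + 5)*(3*k - 4)).
Take A(k)=k + 2, B(k)=k + 5, C(k)=k - 4/3.
Need (k + 2)·f(k+1) − (k + 4)·f(k) = k - 4/3.
From deg A=1, deg B=1, deg C=1: d=2.
A polynomial solution: f(k) = k*(k - 13)/18.
R(k) = B(k−1)·f(k)/C(k) = k*(k - 13)*(k + 4)/(6*(3*k - 4)); s_k = R·t_k = k*(k - 13)/(6*(k + 2)*(k + 3)).
Check: Δs_k = (3*k - 4)/(k**3 + 9*k**2 + 26*k + 24). ✓
Evaluate s at k=9 and k=3: -1/22 and -1/6; difference 4/33.

Σ = 4/33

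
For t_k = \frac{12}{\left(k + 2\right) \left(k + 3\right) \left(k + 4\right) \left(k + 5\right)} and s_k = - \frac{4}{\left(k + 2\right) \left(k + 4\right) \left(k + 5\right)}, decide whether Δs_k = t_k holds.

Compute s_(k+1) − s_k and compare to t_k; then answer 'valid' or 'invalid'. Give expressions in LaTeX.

s_(k+1) = -4/((k + 3)*(k + 5)*(k + 6))
s_(k+1) − s_k = 4*(3*k + 10)/(k**5 + 20*k**4 + 155*k**3 + 580*k**2 + 1044*k + 720)
(s_(k+1) − s_k) − t_k = -32/(k**5 + 20*k**4 + 155*k**3 + 580*k**2 + 1044*k + 720)

Invalid: residual - \frac{32}{k^{5} + 20 k^{4} + 155 k^{3} + 580 k^{2} + 1044 k + 720} ≠ 0.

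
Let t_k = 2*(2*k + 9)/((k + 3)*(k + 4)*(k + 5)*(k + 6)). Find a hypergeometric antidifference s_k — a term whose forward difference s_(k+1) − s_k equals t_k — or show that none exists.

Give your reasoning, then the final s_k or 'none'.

s_k = 2*k*(k + 8)/(15*(k**2 + 8*k + 15))

Ratio r(k) = (k + 3)*(2*k + 11)/((k + 7)*(2*k + 9)).
A = k + 3, B = k + 7, C = k + 9/2.
f must satisfy (k + 3)·f(k+1) − (k + 6)·f(k) = k + 9/2.
From deg A=1, deg B=1, deg C=1: d=3.
Solving with deg f ≤ 3: f(k) = k*(k + 4)*(k + 8)/30.
Then R = B(k−1)f/C = k*(k + 4)*(k + 6)*(k + 8)/(15*(2*k + 9)), so s_k = R(k)·t_k = 2*k*(k + 8)/(15*(k**2 + 8*k + 15)).
Verify: 2*(2*k + 9)/(k**4 + 18*k**3 + 119*k**2 + 342*k + 360) matches t_k.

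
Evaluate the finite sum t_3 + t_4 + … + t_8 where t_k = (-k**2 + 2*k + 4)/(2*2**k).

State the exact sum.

Σ = -153/256

Compute t_(k+1)/t_k: get (k**2 - 5)/(2*(k**2 - 2*k - 4)).
A = 1/2, B = 1, C = k**2 - 2*k - 4.
Set up (1/2)·f(k+1) − (1)·f(k) − (k**2 - 2*k - 4) = 0.
deg f ≤ 2 (via 0,0,2).
Match coefficients ⇒ f(k) = -2*(k**2 - 3).
R(k) = B(k−1)·f(k)/C(k) = -2*(k**2 - 3)/(k**2 - 2*k - 4); s_k = R·t_k = (k**2 - 3)/2**k.
Verify: (-k**2 + 2*k + 4)/(2*2**k) matches t_k.
Sum = s_(9) − s_(3); s_(9) = 39/256, s_(3) = 3/4 ⇒ -153/256.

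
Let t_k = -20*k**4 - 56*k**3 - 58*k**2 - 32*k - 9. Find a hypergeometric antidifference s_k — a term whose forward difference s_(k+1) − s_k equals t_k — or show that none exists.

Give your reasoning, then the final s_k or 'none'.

s_k = k*(-4*k**4 - 4*k**3 + 2*k**2 - k - 2)

r(k) = (20*k**4 + 136*k**3 + 346*k**2 + 396*k + 175)/(20*k**4 + 56*k**3 + 58*k**2 + 32*k + 9) after simplifying.
Factor: A=1; B=1; C=k**4 + 14*k**3/5 + 29*k**2/10 + 8*k/5 + 9/20.
Solve (1)·f(k+1) − (1)·f(k) = k**4 + 14*k**3/5 + 29*k**2/10 + 8*k/5 + 9/20.
Bound: deg f ≤ 5.
Solving with deg f ≤ 5: f(k) = k*(4*k**4 + 4*k**3 - 2*k**2 + k + 2)/20.
Then R = B(k−1)f/C = k*(4*k**4 + 4*k**3 - 2*k**2 + k + 2)/(20*k**4 + 56*k**3 + 58*k**2 + 32*k + 9), so s_k = R(k)·t_k = k*(-4*k**4 - 4*k**3 + 2*k**2 - k - 2).
Check: Δs_k = -20*k**4 - 56*k**3 - 58*k**2 - 32*k - 9. ✓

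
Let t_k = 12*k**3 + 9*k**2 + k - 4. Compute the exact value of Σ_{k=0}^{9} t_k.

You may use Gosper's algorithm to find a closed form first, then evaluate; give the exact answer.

t_(k+1)/t_k = (12*k**3 + 45*k**2 + 55*k + 18)/(12*k**3 + 9*k**2 + k - 4).
A = 1, B = 1, C = k**3 + 3*k**2/4 + k/12 - 1/3.
Set up (1)·f(k+1) − (1)·f(k) − (k**3 + 3*k**2/4 + k/12 - 1/3) = 0.
Bound: deg f ≤ 4.
A polynomial solution: f(k) = k*(3*k**3 - 3*k**2 - k - 3)/12.
So s_k = (B(k−1)f/C)·t_k = (k*(3*k**3 - 3*k**2 - k - 3)/(12*k**3 + 9*k**2 + k - 4))·t_k = k*(3*k**3 - 3*k**2 - k - 3).
Δs = 12*k**3 + 9*k**2 + k - 4, as required.
Telescoping: Σ = s_(10) − s_(0) = 26870 − (0) = 26870.

Σ = 26870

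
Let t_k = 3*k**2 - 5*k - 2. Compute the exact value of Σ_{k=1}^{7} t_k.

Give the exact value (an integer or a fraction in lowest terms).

The ratio is (3*k**2 + k - 4)/(3*k**2 - 5*k - 2).
Normal form (A,B,C) = (1, 1, k**2 - 5*k/3 - 2/3).
Need (1)·f(k+1) − (1)·f(k) = k**2 - 5*k/3 - 2/3.
From deg A=0, deg B=0, deg C=2: d=3.
Match coefficients ⇒ f(k) = k*(k**2 - 4*k + 1)/3.
Certificate R = B(k−1)f/C = k*(k**2 - 4*k + 1)/((k - 2)*(3*k + 1)) gives s_k = k*(k**2 - 4*k + 1).
s_(k+1) − s_k = 3*k**2 - 5*k - 2 = t_k.
Telescoping: Σ = s_(8) − s_(1) = 264 − (-2) = 266.

Σ = 266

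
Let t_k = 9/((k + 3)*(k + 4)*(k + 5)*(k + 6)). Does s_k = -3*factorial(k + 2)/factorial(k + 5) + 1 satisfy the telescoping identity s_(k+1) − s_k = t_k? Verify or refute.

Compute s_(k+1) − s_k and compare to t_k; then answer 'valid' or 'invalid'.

valid; difference matches t_k

s_(k+1) = -3*factorial(k + 3)/factorial(k + 6) + 1
s_(k+1) − s_k = 9/((k + 3)*(k + 4)*(k + 5)*(k + 6))
(s_(k+1) − s_k) − t_k = 0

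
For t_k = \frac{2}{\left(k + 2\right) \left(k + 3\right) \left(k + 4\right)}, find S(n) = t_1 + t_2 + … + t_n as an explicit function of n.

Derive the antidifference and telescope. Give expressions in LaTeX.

S(n) = \frac{n \left(n + 7\right)}{12 \left(n^{2} + 7 n + 12\right)}

r(k) = (k + 2)/(k + 5) after simplifying.
Normal form (A,B,C) = (k + 2, k + 5, 1).
Key eq: (k + 2)·f(k+1) = (k + 4)·f(k) + (1).
deg f ≤ 2 (via 1,1,0).
Solving with deg f ≤ 2: f(k) = k*(k + 5)/12.
R(k) = B(k−1)·f(k)/C(k) = k*(k + 4)*(k + 5)/12; s_k = R·t_k = k*(k + 5)/(6*(k + 2)*(k + 3)).
Δs = 2/(k**3 + 9*k**2 + 26*k + 24), as required.
s_(n+1) = (n**2 + 7*n + 6)/(6*(n**2 + 7*n + 12)) and s_(1) = 1/12, so S(n) = n*(n + 7)/(12*(n**2 + 7*n + 12)).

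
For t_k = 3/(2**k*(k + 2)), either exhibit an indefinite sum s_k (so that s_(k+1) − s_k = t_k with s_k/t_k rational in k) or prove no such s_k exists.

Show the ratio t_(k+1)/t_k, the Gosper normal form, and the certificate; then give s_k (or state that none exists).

none (Gosper's algorithm certifies no s_k)

Step 1: r(k) = (k + 2)/(2*(k + 3)).
So A=k/2 + 1 and B=k + 3, with C=1.
Key eq: (k/2 + 1)·f(k+1) = (k + 2)·f(k) + (1).
From deg A=1, deg B=1, deg C=0: d=-1.
deg f ≤ -1 is impossible — no certificate.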